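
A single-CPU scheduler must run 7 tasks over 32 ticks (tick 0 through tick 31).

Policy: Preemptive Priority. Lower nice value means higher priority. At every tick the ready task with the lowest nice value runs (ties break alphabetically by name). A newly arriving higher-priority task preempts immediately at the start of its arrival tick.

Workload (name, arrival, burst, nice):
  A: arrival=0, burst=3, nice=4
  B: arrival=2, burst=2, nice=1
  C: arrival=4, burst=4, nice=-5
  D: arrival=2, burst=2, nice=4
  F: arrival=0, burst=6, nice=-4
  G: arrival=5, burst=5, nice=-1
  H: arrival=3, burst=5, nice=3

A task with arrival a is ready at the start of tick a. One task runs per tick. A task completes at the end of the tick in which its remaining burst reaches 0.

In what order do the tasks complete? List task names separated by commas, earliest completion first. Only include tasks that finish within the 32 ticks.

completion order = C, F, G, B, H, A, D

t=0: ready={A,F} → run F
t=1: ready={A,F} → run F
t=2: ready={A,B,D,F} → run F
t=3: ready={A,B,D,F,H} → run F
t=4: ready={A,B,C,D,F,H} → run C
t=5: ready={A,B,C,D,F,G,H} → run C
t=6: ready={A,B,C,D,F,G,H} → run C
t=7: ready={A,B,C,D,F,G,H} → run C
t=8: ready={A,B,D,F,G,H} → run F
t=9: ready={A,B,D,F,G,H} → run F
t=10: ready={A,B,D,G,H} → run G
t=11: ready={A,B,D,G,H} → run G
t=12: ready={A,B,D,G,H} → run G
t=13: ready={A,B,D,G,H} → run G
t=14: ready={A,B,D,G,H} → run G
t=15: ready={A,B,D,H} → run B
t=16: ready={A,B,D,H} → run B
t=17: ready={A,D,H} → run H
t=18: ready={A,D,H} → run H
t=19: ready={A,D,H} → run H
t=20: ready={A,D,H} → run H
t=21: ready={A,D,H} → run H
t=22: ready={A,D} → run A
t=23: ready={A,D} → run A
t=24: ready={A,D} → run A
t=25: ready={D} → run D
t=26: ready={D} → run D
t=27: (idle)
t=28: (idle)
t=29: (idle)
t=30: (idle)
t=31: (idle)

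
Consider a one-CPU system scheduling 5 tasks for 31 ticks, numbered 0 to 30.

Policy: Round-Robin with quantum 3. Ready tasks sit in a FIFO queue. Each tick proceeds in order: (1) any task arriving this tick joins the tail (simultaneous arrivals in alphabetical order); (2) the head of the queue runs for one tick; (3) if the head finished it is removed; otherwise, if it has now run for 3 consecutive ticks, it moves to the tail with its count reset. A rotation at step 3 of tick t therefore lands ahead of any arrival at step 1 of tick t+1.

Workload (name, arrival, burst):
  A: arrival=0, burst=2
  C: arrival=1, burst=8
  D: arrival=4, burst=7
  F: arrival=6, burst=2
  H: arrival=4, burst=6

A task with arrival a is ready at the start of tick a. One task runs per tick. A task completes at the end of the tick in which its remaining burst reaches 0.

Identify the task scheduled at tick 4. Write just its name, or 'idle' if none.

t=0: queue=[A] q_used=0 → run A
t=1: queue=[A,C] q_used=1 → run A
t=2: queue=[C] q_used=0 → run C
t=3: queue=[C] q_used=1 → run C
t=4: queue=[C,D,H] q_used=2 → run C
t=5: queue=[D,H,C] q_used=0 → run D
t=6: queue=[D,H,C,F] q_used=1 → run D
t=7: queue=[D,H,C,F] q_used=2 → run D
t=8: queue=[H,C,F,D] q_used=0 → run H
t=9: queue=[H,C,F,D] q_used=1 → run H
t=10: queue=[H,C,F,D] q_used=2 → run H
t=11: queue=[C,F,D,H] q_used=0 → run C
t=12: queue=[C,F,D,H] q_used=1 → run C
t=13: queue=[C,F,D,H] q_used=2 → run C
t=14: queue=[F,D,H,C] q_used=0 → run F
t=15: queue=[F,D,H,C] q_used=1 → run F
t=16: queue=[D,H,C] q_used=0 → run D
t=17: queue=[D,H,C] q_used=1 → run D
t=18: queue=[D,H,C] q_used=2 → run D
t=19: queue=[H,C,D] q_used=0 → run H
t=20: queue=[H,C,D] q_used=1 → run H
t=21: queue=[H,C,D] q_used=2 → run H
t=22: queue=[C,D] q_used=0 → run C
t=23: queue=[C,D] q_used=1 → run C
t=24: queue=[D] q_used=0 → run D
t=25: (idle)
t=26: (idle)
t=27: (idle)
t=28: (idle)
t=29: (idle)
t=30: (idle)

running at tick 4 = C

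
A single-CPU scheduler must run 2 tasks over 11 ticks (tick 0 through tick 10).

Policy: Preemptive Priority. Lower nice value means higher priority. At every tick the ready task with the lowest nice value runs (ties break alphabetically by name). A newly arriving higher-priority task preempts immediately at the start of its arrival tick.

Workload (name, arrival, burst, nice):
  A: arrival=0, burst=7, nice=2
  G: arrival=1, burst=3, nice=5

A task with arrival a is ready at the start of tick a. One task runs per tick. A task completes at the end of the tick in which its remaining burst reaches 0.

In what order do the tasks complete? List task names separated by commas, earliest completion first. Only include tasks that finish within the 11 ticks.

completion order = A, G

t=0: ready={A} → run A
t=1: ready={A,G} → run A
t=2: ready={A,G} → run A
t=3: ready={A,G} → run A
t=4: ready={A,G} → run A
t=5: ready={A,G} → run A
t=6: ready={A,G} → run A
t=7: ready={G} → run G
t=8: ready={G} → run G
t=9: ready={G} → run G
t=10: (idle)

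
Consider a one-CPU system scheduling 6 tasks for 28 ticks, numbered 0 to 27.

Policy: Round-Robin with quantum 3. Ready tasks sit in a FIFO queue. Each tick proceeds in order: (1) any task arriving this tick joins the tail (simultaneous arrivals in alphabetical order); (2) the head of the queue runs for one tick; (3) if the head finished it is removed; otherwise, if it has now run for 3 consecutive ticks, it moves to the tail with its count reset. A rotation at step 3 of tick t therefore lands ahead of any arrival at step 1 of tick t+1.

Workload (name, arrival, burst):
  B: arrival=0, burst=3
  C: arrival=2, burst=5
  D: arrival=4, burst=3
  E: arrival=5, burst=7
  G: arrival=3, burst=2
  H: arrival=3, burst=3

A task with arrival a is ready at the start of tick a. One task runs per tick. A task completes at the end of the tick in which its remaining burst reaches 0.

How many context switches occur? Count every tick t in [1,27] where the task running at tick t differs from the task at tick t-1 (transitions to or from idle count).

context switches = 8

t=0: queue=[B] q_used=0 → run B
t=1: queue=[B] q_used=1 → run B
t=2: queue=[B,C] q_used=2 → run B
t=3: queue=[C,G,H] q_used=0 → run C
t=4: queue=[C,G,H,D] q_used=1 → run C
t=5: queue=[C,G,H,D,E] q_used=2 → run C
t=6: queue=[G,H,D,E,C] q_used=0 → run G
t=7: queue=[G,H,D,E,C] q_used=1 → run G
t=8: queue=[H,D,E,C] q_used=0 → run H
t=9: queue=[H,D,E,C] q_used=1 → run H
t=10: queue=[H,D,E,C] q_used=2 → run H
t=11: queue=[D,E,C] q_used=0 → run D
t=12: queue=[D,E,C] q_used=1 → run D
t=13: queue=[D,E,C] q_used=2 → run D
t=14: queue=[E,C] q_used=0 → run E
t=15: queue=[E,C] q_used=1 → run E
t=16: queue=[E,C] q_used=2 → run E
t=17: queue=[C,E] q_used=0 → run C
t=18: queue=[C,E] q_used=1 → run C
t=19: queue=[E] q_used=0 → run E
t=20: queue=[E] q_used=1 → run E
t=21: queue=[E] q_used=2 → run E
t=22: queue=[E] q_used=0 → run E
t=23: (idle)
t=24: (idle)
t=25: (idle)
t=26: (idle)
t=27: (idle)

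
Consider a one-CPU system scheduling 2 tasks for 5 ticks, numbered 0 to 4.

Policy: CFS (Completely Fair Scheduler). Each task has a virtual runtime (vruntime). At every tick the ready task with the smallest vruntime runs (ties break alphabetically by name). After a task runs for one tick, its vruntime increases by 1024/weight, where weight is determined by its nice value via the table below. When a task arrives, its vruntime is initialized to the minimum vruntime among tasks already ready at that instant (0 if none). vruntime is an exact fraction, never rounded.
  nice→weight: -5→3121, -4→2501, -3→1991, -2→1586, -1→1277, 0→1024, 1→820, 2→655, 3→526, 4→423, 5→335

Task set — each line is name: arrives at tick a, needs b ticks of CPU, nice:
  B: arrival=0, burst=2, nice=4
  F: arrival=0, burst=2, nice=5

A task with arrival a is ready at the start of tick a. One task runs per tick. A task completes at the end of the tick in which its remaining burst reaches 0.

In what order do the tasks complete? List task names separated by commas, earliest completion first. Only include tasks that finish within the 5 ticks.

t=0: vr[B=0 F=0] → run B
t=1: vr[B=1024/423 F=0] → run F
t=2: vr[B=1024/423 F=1024/335] → run B
t=3: vr[F=1024/335] → run F
t=4: (idle)

completion order = B, F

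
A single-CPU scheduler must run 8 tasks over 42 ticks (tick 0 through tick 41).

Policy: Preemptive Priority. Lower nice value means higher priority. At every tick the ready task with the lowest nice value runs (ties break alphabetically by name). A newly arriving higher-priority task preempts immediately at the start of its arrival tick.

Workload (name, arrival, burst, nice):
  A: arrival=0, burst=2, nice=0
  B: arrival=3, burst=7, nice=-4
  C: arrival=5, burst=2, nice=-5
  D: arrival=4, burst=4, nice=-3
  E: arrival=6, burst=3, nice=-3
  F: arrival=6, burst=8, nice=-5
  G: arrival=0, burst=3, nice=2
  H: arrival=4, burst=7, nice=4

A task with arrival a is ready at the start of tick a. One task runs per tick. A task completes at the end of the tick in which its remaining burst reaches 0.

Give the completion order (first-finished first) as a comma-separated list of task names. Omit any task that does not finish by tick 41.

completion order = A, C, F, B, D, E, G, H

t=0: ready={A,G} → run A
t=1: ready={A,G} → run A
t=2: ready={G} → run G
t=3: ready={B,G} → run B
t=4: ready={B,D,G,H} → run B
t=5: ready={B,C,D,G,H} → run C
t=6: ready={B,C,D,E,F,G,H} → run C
t=7: ready={B,D,E,F,G,H} → run F
t=8: ready={B,D,E,F,G,H} → run F
t=9: ready={B,D,E,F,G,H} → run F
t=10: ready={B,D,E,F,G,H} → run F
t=11: ready={B,D,E,F,G,H} → run F
t=12: ready={B,D,E,F,G,H} → run F
t=13: ready={B,D,E,F,G,H} → run F
t=14: ready={B,D,E,F,G,H} → run F
t=15: ready={B,D,E,G,H} → run B
t=16: ready={B,D,E,G,H} → run B
t=17: ready={B,D,E,G,H} → run B
t=18: ready={B,D,E,G,H} → run B
t=19: ready={B,D,E,G,H} → run B
t=20: ready={D,E,G,H} → run D
t=21: ready={D,E,G,H} → run D
t=22: ready={D,E,G,H} → run D
t=23: ready={D,E,G,H} → run D
t=24: ready={E,G,H} → run E
t=25: ready={E,G,H} → run E
t=26: ready={E,G,H} → run E
t=27: ready={G,H} → run G
t=28: ready={G,H} → run G
t=29: ready={H} → run H
t=30: ready={H} → run H
t=31: ready={H} → run H
t=32: ready={H} → run H
t=33: ready={H} → run H
t=34: ready={H} → run H
t=35: ready={H} → run H
t=36: (idle)
t=37: (idle)
t=38: (idle)
t=39: (idle)
t=40: (idle)
t=41: (idle)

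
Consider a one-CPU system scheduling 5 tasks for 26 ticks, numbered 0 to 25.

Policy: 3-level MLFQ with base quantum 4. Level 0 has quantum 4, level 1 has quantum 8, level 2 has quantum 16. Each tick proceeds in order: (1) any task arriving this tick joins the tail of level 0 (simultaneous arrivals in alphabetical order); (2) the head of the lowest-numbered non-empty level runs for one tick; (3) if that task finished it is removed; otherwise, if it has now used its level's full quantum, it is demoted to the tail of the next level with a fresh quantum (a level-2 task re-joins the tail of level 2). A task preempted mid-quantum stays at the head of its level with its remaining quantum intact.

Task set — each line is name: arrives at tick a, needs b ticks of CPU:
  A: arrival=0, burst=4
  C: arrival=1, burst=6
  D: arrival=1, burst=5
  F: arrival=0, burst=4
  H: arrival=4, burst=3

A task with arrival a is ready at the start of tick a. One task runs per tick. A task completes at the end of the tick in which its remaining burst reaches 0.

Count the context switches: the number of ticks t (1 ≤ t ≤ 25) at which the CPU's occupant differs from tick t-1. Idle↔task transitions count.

context switches = 7

t=0: L0/L1/L2 = AF/-/- → run A
t=1: L0/L1/L2 = AFCD/-/- → run A
t=2: L0/L1/L2 = AFCD/-/- → run A
t=3: L0/L1/L2 = AFCD/-/- → run A
t=4: L0/L1/L2 = FCDH/-/- → run F
t=5: L0/L1/L2 = FCDH/-/- → run F
t=6: L0/L1/L2 = FCDH/-/- → run F
t=7: L0/L1/L2 = FCDH/-/- → run F
t=8: L0/L1/L2 = CDH/-/- → run C
t=9: L0/L1/L2 = CDH/-/- → run C
t=10: L0/L1/L2 = CDH/-/- → run C
t=11: L0/L1/L2 = CDH/-/- → run C
t=12: L0/L1/L2 = DH/C/- → run D
t=13: L0/L1/L2 = DH/C/- → run D
t=14: L0/L1/L2 = DH/C/- → run D
t=15: L0/L1/L2 = DH/C/- → run D
t=16: L0/L1/L2 = H/CD/- → run H
t=17: L0/L1/L2 = H/CD/- → run H
t=18: L0/L1/L2 = H/CD/- → run H
t=19: L0/L1/L2 = -/CD/- → run C
t=20: L0/L1/L2 = -/CD/- → run C
t=21: L0/L1/L2 = -/D/- → run D
t=22: (idle)
t=23: (idle)
t=24: (idle)
t=25: (idle)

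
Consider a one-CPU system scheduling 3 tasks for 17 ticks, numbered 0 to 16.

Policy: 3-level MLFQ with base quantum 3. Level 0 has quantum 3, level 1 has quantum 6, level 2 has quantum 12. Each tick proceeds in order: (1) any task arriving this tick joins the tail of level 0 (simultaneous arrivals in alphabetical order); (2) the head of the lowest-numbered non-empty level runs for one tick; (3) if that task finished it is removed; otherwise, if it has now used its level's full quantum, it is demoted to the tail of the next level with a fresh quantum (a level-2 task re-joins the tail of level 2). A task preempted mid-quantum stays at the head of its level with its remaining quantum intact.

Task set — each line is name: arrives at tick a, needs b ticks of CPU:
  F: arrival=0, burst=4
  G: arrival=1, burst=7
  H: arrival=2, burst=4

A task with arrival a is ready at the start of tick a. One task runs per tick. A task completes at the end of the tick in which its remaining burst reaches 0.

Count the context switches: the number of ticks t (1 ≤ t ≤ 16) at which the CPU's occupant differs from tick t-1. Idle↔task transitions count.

context switches = 6

t=0: L0/L1/L2 = F/-/- → run F
t=1: L0/L1/L2 = FG/-/- → run F
t=2: L0/L1/L2 = FGH/-/- → run F
t=3: L0/L1/L2 = GH/F/- → run G
t=4: L0/L1/L2 = GH/F/- → run G
t=5: L0/L1/L2 = GH/F/- → run G
t=6: L0/L1/L2 = H/FG/- → run H
t=7: L0/L1/L2 = H/FG/- → run H
t=8: L0/L1/L2 = H/FG/- → run H
t=9: L0/L1/L2 = -/FGH/- → run F
t=10: L0/L1/L2 = -/GH/- → run G
t=11: L0/L1/L2 = -/GH/- → run G
t=12: L0/L1/L2 = -/GH/- → run G
t=13: L0/L1/L2 = -/GH/- → run G
t=14: L0/L1/L2 = -/H/- → run H
t=15: (idle)
t=16: (idle)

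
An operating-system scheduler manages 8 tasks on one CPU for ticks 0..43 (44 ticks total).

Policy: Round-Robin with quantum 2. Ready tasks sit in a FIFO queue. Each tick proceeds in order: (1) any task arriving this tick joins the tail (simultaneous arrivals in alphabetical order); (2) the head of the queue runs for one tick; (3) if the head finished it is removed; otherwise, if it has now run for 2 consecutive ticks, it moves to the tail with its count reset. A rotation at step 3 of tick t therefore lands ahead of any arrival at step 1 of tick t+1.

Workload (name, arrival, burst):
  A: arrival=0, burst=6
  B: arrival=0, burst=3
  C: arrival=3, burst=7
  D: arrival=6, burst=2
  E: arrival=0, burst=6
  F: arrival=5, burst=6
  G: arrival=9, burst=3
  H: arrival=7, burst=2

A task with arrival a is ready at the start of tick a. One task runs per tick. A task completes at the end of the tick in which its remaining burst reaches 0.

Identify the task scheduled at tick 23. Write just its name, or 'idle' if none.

t=0: queue=[A,B,E] q_used=0 → run A
t=1: queue=[A,B,E] q_used=1 → run A
t=2: queue=[B,E,A] q_used=0 → run B
t=3: queue=[B,E,A,C] q_used=1 → run B
t=4: queue=[E,A,C,B] q_used=0 → run E
t=5: queue=[E,A,C,B,F] q_used=1 → run E
t=6: queue=[A,C,B,F,E,D] q_used=0 → run A
t=7: queue=[A,C,B,F,E,D,H] q_used=1 → run A
t=8: queue=[C,B,F,E,D,H,A] q_used=0 → run C
t=9: queue=[C,B,F,E,D,H,A,G] q_used=1 → run C
t=10: queue=[B,F,E,D,H,A,G,C] q_used=0 → run B
t=11: queue=[F,E,D,H,A,G,C] q_used=0 → run F
t=12: queue=[F,E,D,H,A,G,C] q_used=1 → run F
t=13: queue=[E,D,H,A,G,C,F] q_used=0 → run E
t=14: queue=[E,D,H,A,G,C,F] q_used=1 → run E
t=15: queue=[D,H,A,G,C,F,E] q_used=0 → run D
t=16: queue=[D,H,A,G,C,F,E] q_used=1 → run D
t=17: queue=[H,A,G,C,F,E] q_used=0 → run H
t=18: queue=[H,A,G,C,F,E] q_used=1 → run H
t=19: queue=[A,G,C,F,E] q_used=0 → run A
t=20: queue=[A,G,C,F,E] q_used=1 → run A
t=21: queue=[G,C,F,E] q_used=0 → run G
t=22: queue=[G,C,F,E] q_used=1 → run G
t=23: queue=[C,F,E,G] q_used=0 → run C
t=24: queue=[C,F,E,G] q_used=1 → run C
t=25: queue=[F,E,G,C] q_used=0 → run F
t=26: queue=[F,E,G,C] q_used=1 → run F
t=27: queue=[E,G,C,F] q_used=0 → run E
t=28: queue=[E,G,C,F] q_used=1 → run E
t=29: queue=[G,C,F] q_used=0 → run G
t=30: queue=[C,F] q_used=0 → run C
t=31: queue=[C,F] q_used=1 → run C
t=32: queue=[F,C] q_used=0 → run F
t=33: queue=[F,C] q_used=1 → run F
t=34: queue=[C] q_used=0 → run C
t=35: (idle)
t=36: (idle)
t=37: (idle)
t=38: (idle)
t=39: (idle)
t=40: (idle)
t=41: (idle)
t=42: (idle)
t=43: (idle)

running at tick 23 = C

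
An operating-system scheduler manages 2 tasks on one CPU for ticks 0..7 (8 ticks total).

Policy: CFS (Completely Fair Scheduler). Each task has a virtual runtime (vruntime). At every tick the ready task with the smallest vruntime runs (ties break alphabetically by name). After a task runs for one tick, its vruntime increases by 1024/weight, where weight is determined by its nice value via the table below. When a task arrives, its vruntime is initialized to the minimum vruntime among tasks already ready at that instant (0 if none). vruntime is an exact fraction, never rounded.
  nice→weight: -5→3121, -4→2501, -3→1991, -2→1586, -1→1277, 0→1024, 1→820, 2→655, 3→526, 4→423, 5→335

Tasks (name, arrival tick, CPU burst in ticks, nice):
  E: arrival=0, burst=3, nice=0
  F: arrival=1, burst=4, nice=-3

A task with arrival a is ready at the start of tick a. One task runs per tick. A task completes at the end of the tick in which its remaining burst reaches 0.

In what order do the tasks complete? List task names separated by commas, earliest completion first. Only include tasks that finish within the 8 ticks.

completion order = E, F

t=0: vr[E=0] → run E
t=1: vr[E=1 F=1] → run E
t=2: vr[E=2 F=1] → run F
t=3: vr[E=2 F=3015/1991] → run F
t=4: vr[E=2 F=4039/1991] → run E
t=5: vr[F=4039/1991] → run F
t=6: vr[F=5063/1991] → run F
t=7: (idle)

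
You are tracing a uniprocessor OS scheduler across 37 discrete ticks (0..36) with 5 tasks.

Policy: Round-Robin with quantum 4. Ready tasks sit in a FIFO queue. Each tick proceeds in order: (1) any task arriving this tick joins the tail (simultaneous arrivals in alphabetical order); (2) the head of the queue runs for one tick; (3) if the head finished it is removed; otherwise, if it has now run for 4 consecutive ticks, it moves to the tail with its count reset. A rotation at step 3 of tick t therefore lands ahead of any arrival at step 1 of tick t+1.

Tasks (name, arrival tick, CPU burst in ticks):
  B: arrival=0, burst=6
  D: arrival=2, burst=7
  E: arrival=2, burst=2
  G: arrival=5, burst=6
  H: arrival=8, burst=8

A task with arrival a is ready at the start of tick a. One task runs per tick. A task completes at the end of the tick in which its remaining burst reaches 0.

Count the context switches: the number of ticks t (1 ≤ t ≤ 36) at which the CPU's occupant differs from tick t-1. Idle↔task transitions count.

t=0: queue=[B] q_used=0 → run B
t=1: queue=[B] q_used=1 → run B
t=2: queue=[B,D,E] q_used=2 → run B
t=3: queue=[B,D,E] q_used=3 → run B
t=4: queue=[D,E,B] q_used=0 → run D
t=5: queue=[D,E,B,G] q_used=1 → run D
t=6: queue=[D,E,B,G] q_used=2 → run D
t=7: queue=[D,E,B,G] q_used=3 → run D
t=8: queue=[E,B,G,D,H] q_used=0 → run E
t=9: queue=[E,B,G,D,H] q_used=1 → run E
t=10: queue=[B,G,D,H] q_used=0 → run B
t=11: queue=[B,G,D,H] q_used=1 → run B
t=12: queue=[G,D,H] q_used=0 → run G
t=13: queue=[G,D,H] q_used=1 → run G
t=14: queue=[G,D,H] q_used=2 → run G
t=15: queue=[G,D,H] q_used=3 → run G
t=16: queue=[D,H,G] q_used=0 → run D
t=17: queue=[D,H,G] q_used=1 → run D
t=18: queue=[D,H,G] q_used=2 → run D
t=19: queue=[H,G] q_used=0 → run H
t=20: queue=[H,G] q_used=1 → run H
t=21: queue=[H,G] q_used=2 → run H
t=22: queue=[H,G] q_used=3 → run H
t=23: queue=[G,H] q_used=0 → run G
t=24: queue=[G,H] q_used=1 → run G
t=25: queue=[H] q_used=0 → run H
t=26: queue=[H] q_used=1 → run H
t=27: queue=[H] q_used=2 → run H
t=28: queue=[H] q_used=3 → run H
t=29: (idle)
t=30: (idle)
t=31: (idle)
t=32: (idle)
t=33: (idle)
t=34: (idle)
t=35: (idle)
t=36: (idle)

context switches = 9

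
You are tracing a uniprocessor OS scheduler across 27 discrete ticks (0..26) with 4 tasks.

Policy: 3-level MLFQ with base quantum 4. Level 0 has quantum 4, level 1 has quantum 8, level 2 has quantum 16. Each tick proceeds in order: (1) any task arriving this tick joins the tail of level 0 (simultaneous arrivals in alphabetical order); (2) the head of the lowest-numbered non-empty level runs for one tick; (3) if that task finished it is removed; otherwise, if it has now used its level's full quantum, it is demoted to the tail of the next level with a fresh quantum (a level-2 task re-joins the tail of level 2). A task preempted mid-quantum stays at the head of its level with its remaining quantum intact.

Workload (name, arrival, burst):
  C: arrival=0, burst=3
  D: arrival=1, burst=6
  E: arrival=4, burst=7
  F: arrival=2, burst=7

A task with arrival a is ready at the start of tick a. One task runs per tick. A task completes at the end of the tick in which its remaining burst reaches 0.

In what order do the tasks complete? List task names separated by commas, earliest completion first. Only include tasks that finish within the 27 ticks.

completion order = C, D, F, E

t=0: L0/L1/L2 = C/-/- → run C
t=1: L0/L1/L2 = CD/-/- → run C
t=2: L0/L1/L2 = CDF/-/- → run C
t=3: L0/L1/L2 = DF/-/- → run D
t=4: L0/L1/L2 = DFE/-/- → run D
t=5: L0/L1/L2 = DFE/-/- → run D
t=6: L0/L1/L2 = DFE/-/- → run D
t=7: L0/L1/L2 = FE/D/- → run F
t=8: L0/L1/L2 = FE/D/- → run F
t=9: L0/L1/L2 = FE/D/- → run F
t=10: L0/L1/L2 = FE/D/- → run F
t=11: L0/L1/L2 = E/DF/- → run E
t=12: L0/L1/L2 = E/DF/- → run E
t=13: L0/L1/L2 = E/DF/- → run E
t=14: L0/L1/L2 = E/DF/- → run E
t=15: L0/L1/L2 = -/DFE/- → run D
t=16: L0/L1/L2 = -/DFE/- → run D
t=17: L0/L1/L2 = -/FE/- → run F
t=18: L0/L1/L2 = -/FE/- → run F
t=19: L0/L1/L2 = -/FE/- → run F
t=20: L0/L1/L2 = -/E/- → run E
t=21: L0/L1/L2 = -/E/- → run E
t=22: L0/L1/L2 = -/E/- → run E
t=23: (idle)
t=24: (idle)
t=25: (idle)
t=26: (idle)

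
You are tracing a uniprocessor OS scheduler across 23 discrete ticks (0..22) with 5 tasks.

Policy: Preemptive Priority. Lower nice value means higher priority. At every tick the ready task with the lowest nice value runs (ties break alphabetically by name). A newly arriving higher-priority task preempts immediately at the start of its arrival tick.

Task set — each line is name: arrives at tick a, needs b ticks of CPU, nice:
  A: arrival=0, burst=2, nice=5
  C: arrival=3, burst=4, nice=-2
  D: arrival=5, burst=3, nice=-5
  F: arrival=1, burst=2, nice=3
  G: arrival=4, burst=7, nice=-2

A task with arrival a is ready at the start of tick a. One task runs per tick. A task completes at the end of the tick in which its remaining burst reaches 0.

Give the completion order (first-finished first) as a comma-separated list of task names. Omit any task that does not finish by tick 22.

t=0: ready={A} → run A
t=1: ready={A,F} → run F
t=2: ready={A,F} → run F
t=3: ready={A,C} → run C
t=4: ready={A,C,G} → run C
t=5: ready={A,C,D,G} → run D
t=6: ready={A,C,D,G} → run D
t=7: ready={A,C,D,G} → run D
t=8: ready={A,C,G} → run C
t=9: ready={A,C,G} → run C
t=10: ready={A,G} → run G
t=11: ready={A,G} → run G
t=12: ready={A,G} → run G
t=13: ready={A,G} → run G
t=14: ready={A,G} → run G
t=15: ready={A,G} → run G
t=16: ready={A,G} → run G
t=17: ready={A} → run A
t=18: (idle)
t=19: (idle)
t=20: (idle)
t=21: (idle)
t=22: (idle)

completion order = F, D, C, G, A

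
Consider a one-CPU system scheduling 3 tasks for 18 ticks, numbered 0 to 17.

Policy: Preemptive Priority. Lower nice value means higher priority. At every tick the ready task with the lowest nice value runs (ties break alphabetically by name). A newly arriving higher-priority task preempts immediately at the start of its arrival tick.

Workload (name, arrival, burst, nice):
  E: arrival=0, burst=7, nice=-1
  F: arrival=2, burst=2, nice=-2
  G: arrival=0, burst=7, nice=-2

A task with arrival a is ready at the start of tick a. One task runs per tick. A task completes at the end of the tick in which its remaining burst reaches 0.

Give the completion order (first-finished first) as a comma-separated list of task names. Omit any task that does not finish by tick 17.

completion order = F, G, E

t=0: ready={E,G} → run G
t=1: ready={E,G} → run G
t=2: ready={E,F,G} → run F
t=3: ready={E,F,G} → run F
t=4: ready={E,G} → run G
t=5: ready={E,G} → run G
t=6: ready={E,G} → run G
t=7: ready={E,G} → run G
t=8: ready={E,G} → run G
t=9: ready={E} → run E
t=10: ready={E} → run E
t=11: ready={E} → run E
t=12: ready={E} → run E
t=13: ready={E} → run E
t=14: ready={E} → run E
t=15: ready={E} → run E
t=16: (idle)
t=17: (idle)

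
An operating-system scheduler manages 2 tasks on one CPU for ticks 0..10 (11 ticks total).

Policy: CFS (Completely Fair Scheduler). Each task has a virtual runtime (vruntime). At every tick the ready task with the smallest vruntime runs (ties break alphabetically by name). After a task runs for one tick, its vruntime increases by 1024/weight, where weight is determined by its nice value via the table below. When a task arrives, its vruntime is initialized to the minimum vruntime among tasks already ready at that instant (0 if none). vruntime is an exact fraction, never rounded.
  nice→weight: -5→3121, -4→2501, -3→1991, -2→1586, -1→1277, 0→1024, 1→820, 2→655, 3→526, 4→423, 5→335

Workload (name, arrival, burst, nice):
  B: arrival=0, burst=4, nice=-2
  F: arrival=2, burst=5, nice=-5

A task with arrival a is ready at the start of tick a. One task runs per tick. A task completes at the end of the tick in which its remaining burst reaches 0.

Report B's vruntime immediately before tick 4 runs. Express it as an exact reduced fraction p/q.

t=0: vr[B=0] → run B
t=1: vr[B=512/793] → run B
t=2: vr[B=1024/793 F=1024/793] → run B
t=3: vr[B=1536/793 F=1024/793] → run F
t=4: vr[B=1536/793 F=4007936/2474953] → run F
t=5: vr[B=1536/793 F=4819968/2474953] → run B
t=6: vr[F=4819968/2474953] → run F
t=7: vr[F=5632000/2474953] → run F
t=8: vr[F=6444032/2474953] → run F
t=9: (idle)
t=10: (idle)

vruntime(B, start of tick 4) = 1536/793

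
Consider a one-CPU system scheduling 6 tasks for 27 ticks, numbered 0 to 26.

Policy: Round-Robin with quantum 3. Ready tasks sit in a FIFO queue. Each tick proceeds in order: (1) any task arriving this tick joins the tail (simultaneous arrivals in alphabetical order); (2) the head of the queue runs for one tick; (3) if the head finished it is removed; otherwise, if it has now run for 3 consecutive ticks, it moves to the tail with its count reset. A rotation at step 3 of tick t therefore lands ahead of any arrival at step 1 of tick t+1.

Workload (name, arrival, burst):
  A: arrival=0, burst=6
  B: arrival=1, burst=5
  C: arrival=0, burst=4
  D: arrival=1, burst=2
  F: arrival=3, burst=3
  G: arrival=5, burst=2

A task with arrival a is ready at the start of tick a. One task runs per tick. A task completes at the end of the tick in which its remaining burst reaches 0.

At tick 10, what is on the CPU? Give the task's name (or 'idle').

running at tick 10 = D

t=0: queue=[A,C] q_used=0 → run A
t=1: queue=[A,C,B,D] q_used=1 → run A
t=2: queue=[A,C,B,D] q_used=2 → run A
t=3: queue=[C,B,D,A,F] q_used=0 → run C
t=4: queue=[C,B,D,A,F] q_used=1 → run C
t=5: queue=[C,B,D,A,F,G] q_used=2 → run C
t=6: queue=[B,D,A,F,G,C] q_used=0 → run B
t=7: queue=[B,D,A,F,G,C] q_used=1 → run B
t=8: queue=[B,D,A,F,G,C] q_used=2 → run B
t=9: queue=[D,A,F,G,C,B] q_used=0 → run D
t=10: queue=[D,A,F,G,C,B] q_used=1 → run D
t=11: queue=[A,F,G,C,B] q_used=0 → run A
t=12: queue=[A,F,G,C,B] q_used=1 → run A
t=13: queue=[A,F,G,C,B] q_used=2 → run A
t=14: queue=[F,G,C,B] q_used=0 → run F
t=15: queue=[F,G,C,B] q_used=1 → run F
t=16: queue=[F,G,C,B] q_used=2 → run F
t=17: queue=[G,C,B] q_used=0 → run G
t=18: queue=[G,C,B] q_used=1 → run G
t=19: queue=[C,B] q_used=0 → run C
t=20: queue=[B] q_used=0 → run B
t=21: queue=[B] q_used=1 → run B
t=22: (idle)
t=23: (idle)
t=24: (idle)
t=25: (idle)
t=26: (idle)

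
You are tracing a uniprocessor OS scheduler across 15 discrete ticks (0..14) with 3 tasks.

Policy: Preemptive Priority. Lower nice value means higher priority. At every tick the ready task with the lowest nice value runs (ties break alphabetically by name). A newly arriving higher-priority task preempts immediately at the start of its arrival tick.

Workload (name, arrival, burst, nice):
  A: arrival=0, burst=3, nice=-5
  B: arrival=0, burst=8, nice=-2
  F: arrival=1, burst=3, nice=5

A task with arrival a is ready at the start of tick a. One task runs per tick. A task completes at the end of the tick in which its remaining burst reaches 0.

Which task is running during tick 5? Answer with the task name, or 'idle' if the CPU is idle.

t=0: ready={A,B} → run A
t=1: ready={A,B,F} → run A
t=2: ready={A,B,F} → run A
t=3: ready={B,F} → run B
t=4: ready={B,F} → run B
t=5: ready={B,F} → run B
t=6: ready={B,F} → run B
t=7: ready={B,F} → run B
t=8: ready={B,F} → run B
t=9: ready={B,F} → run B
t=10: ready={B,F} → run B
t=11: ready={F} → run F
t=12: ready={F} → run F
t=13: ready={F} → run F
t=14: (idle)

running at tick 5 = B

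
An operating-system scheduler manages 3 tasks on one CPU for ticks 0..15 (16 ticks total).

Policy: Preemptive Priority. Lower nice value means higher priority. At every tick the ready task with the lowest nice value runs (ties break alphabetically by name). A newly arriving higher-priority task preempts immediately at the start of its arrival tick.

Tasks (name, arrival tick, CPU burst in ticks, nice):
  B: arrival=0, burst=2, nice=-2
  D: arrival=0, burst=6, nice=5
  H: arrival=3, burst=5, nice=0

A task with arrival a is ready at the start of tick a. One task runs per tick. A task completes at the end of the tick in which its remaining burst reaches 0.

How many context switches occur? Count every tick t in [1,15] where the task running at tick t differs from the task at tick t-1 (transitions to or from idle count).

t=0: ready={B,D} → run B
t=1: ready={B,D} → run B
t=2: ready={D} → run D
t=3: ready={D,H} → run H
t=4: ready={D,H} → run H
t=5: ready={D,H} → run H
t=6: ready={D,H} → run H
t=7: ready={D,H} → run H
t=8: ready={D} → run D
t=9: ready={D} → run D
t=10: ready={D} → run D
t=11: ready={D} → run D
t=12: ready={D} → run D
t=13: (idle)
t=14: (idle)
t=15: (idle)

context switches = 4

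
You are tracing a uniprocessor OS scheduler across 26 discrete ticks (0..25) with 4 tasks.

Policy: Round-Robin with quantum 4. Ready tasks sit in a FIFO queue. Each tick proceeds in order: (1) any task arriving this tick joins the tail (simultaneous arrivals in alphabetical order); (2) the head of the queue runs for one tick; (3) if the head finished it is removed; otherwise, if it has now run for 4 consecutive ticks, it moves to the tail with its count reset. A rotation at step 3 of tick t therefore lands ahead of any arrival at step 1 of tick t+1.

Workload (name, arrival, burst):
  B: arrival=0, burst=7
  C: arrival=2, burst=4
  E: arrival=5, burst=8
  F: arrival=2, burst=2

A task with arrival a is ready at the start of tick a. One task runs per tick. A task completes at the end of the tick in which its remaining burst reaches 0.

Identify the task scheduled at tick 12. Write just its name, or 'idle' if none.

running at tick 12 = B

t=0: queue=[B] q_used=0 → run B
t=1: queue=[B] q_used=1 → run B
t=2: queue=[B,C,F] q_used=2 → run B
t=3: queue=[B,C,F] q_used=3 → run B
t=4: queue=[C,F,B] q_used=0 → run C
t=5: queue=[C,F,B,E] q_used=1 → run C
t=6: queue=[C,F,B,E] q_used=2 → run C
t=7: queue=[C,F,B,E] q_used=3 → run C
t=8: queue=[F,B,E] q_used=0 → run F
t=9: queue=[F,B,E] q_used=1 → run F
t=10: queue=[B,E] q_used=0 → run B
t=11: queue=[B,E] q_used=1 → run B
t=12: queue=[B,E] q_used=2 → run B
t=13: queue=[E] q_used=0 → run E
t=14: queue=[E] q_used=1 → run E
t=15: queue=[E] q_used=2 → run E
t=16: queue=[E] q_used=3 → run E
t=17: queue=[E] q_used=0 → run E
t=18: queue=[E] q_used=1 → run E
t=19: queue=[E] q_used=2 → run E
t=20: queue=[E] q_used=3 → run E
t=21: (idle)
t=22: (idle)
t=23: (idle)
t=24: (idle)
t=25: (idle)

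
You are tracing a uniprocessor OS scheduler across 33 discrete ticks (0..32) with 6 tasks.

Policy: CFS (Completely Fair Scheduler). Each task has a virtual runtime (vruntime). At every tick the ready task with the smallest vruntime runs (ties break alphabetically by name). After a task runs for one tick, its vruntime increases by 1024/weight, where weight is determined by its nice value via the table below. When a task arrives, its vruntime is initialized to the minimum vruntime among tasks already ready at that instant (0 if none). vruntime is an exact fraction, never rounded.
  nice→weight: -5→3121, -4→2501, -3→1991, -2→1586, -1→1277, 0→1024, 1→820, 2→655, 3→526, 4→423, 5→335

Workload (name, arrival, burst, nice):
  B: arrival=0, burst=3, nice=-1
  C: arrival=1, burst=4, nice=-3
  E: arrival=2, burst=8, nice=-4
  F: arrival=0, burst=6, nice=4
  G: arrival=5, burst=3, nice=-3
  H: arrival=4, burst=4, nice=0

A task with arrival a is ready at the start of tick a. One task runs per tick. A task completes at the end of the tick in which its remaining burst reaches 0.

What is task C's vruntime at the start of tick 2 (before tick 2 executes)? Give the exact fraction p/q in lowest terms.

t=0: vr[B=0 F=0] → run B
t=1: vr[B=1024/1277 C=0 F=0] → run C
t=2: vr[B=1024/1277 C=1024/1991 E=0 F=0] → run E
t=3: vr[B=1024/1277 C=1024/1991 E=1024/2501 F=0] → run F
t=4: vr[B=1024/1277 C=1024/1991 E=1024/2501 F=1024/423 H=1024/2501] → run E
t=5: vr[B=1024/1277 C=1024/1991 E=2048/2501 F=1024/423 G=1024/2501 H=1024/2501] → run G
t=6: vr[B=1024/1277 C=1024/1991 E=2048/2501 F=1024/423 G=4599808/4979491 H=1024/2501] → run H
t=7: vr[B=1024/1277 C=1024/1991 E=2048/2501 F=1024/423 G=4599808/4979491 H=3525/2501] → run C
t=8: vr[B=1024/1277 C=2048/1991 E=2048/2501 F=1024/423 G=4599808/4979491 H=3525/2501] → run B
t=9: vr[B=2048/1277 C=2048/1991 E=2048/2501 F=1024/423 G=4599808/4979491 H=3525/2501] → run E
t=10: vr[B=2048/1277 C=2048/1991 E=3072/2501 F=1024/423 G=4599808/4979491 H=3525/2501] → run G
t=11: vr[B=2048/1277 C=2048/1991 E=3072/2501 F=1024/423 G=7160832/4979491 H=3525/2501] → run C
t=12: vr[B=2048/1277 C=3072/1991 E=3072/2501 F=1024/423 G=7160832/4979491 H=3525/2501] → run E
t=13: vr[B=2048/1277 C=3072/1991 E=4096/2501 F=1024/423 G=7160832/4979491 H=3525/2501] → run H
t=14: vr[B=2048/1277 C=3072/1991 E=4096/2501 F=1024/423 G=7160832/4979491 H=6026/2501] → run G
t=15: vr[B=2048/1277 C=3072/1991 E=4096/2501 F=1024/423 H=6026/2501] → run C
t=16: vr[B=2048/1277 E=4096/2501 F=1024/423 H=6026/2501] → run B
t=17: vr[E=4096/2501 F=1024/423 H=6026/2501] → run E
t=18: vr[E=5120/2501 F=1024/423 H=6026/2501] → run E
t=19: vr[E=6144/2501 F=1024/423 H=6026/2501] → run H
t=20: vr[E=6144/2501 F=1024/423 H=8527/2501] → run F
t=21: vr[E=6144/2501 F=2048/423 H=8527/2501] → run E
t=22: vr[E=7168/2501 F=2048/423 H=8527/2501] → run E
t=23: vr[F=2048/423 H=8527/2501] → run H
t=24: vr[F=2048/423] → run F
t=25: vr[F=1024/141] → run F
t=26: vr[F=4096/423] → run F
t=27: vr[F=5120/423] → run F
t=28: (idle)
t=29: (idle)
t=30: (idle)
t=31: (idle)
t=32: (idle)

vruntime(C, start of tick 2) = 1024/1991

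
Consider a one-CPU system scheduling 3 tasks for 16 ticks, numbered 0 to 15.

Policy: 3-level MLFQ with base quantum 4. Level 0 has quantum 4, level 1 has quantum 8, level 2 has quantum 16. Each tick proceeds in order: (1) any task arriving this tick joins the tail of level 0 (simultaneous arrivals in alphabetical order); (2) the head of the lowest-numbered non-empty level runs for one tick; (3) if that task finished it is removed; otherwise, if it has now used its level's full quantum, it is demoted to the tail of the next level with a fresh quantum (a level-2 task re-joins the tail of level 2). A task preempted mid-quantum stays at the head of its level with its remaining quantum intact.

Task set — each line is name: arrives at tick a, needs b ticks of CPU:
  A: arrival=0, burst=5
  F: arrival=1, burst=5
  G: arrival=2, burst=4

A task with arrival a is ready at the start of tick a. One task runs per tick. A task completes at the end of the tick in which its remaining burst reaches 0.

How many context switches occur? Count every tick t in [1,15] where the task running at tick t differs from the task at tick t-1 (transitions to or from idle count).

context switches = 5

t=0: L0/L1/L2 = A/-/- → run A
t=1: L0/L1/L2 = AF/-/- → run A
t=2: L0/L1/L2 = AFG/-/- → run A
t=3: L0/L1/L2 = AFG/-/- → run A
t=4: L0/L1/L2 = FG/A/- → run F
t=5: L0/L1/L2 = FG/A/- → run F
t=6: L0/L1/L2 = FG/A/- → run F
t=7: L0/L1/L2 = FG/A/- → run F
t=8: L0/L1/L2 = G/AF/- → run G
t=9: L0/L1/L2 = G/AF/- → run G
t=10: L0/L1/L2 = G/AF/- → run G
t=11: L0/L1/L2 = G/AF/- → run G
t=12: L0/L1/L2 = -/AF/- → run A
t=13: L0/L1/L2 = -/F/- → run F
t=14: (idle)
t=15: (idle)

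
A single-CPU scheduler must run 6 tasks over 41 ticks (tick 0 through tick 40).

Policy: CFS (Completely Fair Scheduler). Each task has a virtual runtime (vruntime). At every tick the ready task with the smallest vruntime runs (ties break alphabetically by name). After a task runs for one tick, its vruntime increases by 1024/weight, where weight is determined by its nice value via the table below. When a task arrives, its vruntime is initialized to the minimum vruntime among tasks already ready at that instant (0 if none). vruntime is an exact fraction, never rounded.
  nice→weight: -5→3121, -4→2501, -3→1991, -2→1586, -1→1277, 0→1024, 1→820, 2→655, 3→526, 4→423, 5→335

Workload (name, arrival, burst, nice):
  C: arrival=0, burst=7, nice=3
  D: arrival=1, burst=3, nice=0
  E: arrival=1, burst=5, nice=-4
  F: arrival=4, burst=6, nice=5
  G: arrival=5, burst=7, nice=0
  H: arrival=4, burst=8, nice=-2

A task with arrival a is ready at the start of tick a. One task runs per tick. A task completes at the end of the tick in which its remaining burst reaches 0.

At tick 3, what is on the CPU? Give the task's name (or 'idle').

running at tick 3 = E

t=0: vr[C=0] → run C
t=1: vr[C=512/263 D=512/263 E=512/263] → run C
t=2: vr[C=1024/263 D=512/263 E=512/263] → run D
t=3: vr[C=1024/263 D=775/263 E=512/263] → run E
t=4: vr[C=1024/263 D=775/263 E=1549824/657763 F=1549824/657763 H=1549824/657763] → run E
t=5: vr[C=1024/263 D=775/263 E=1819136/657763 F=1549824/657763 G=1549824/657763 H=1549824/657763] → run F
t=6: vr[C=1024/263 D=775/263 E=1819136/657763 F=1192740352/220350605 G=1549824/657763 H=1549824/657763] → run G
t=7: vr[C=1024/263 D=775/263 E=1819136/657763 F=1192740352/220350605 G=2207587/657763 H=1549824/657763] → run H
t=8: vr[C=1024/263 D=775/263 E=1819136/657763 F=1192740352/220350605 G=2207587/657763 H=25668608/8550919] → run E
t=9: vr[C=1024/263 D=775/263 E=2088448/657763 F=1192740352/220350605 G=2207587/657763 H=25668608/8550919] → run D
t=10: vr[C=1024/263 D=1038/263 E=2088448/657763 F=1192740352/220350605 G=2207587/657763 H=25668608/8550919] → run H
t=11: vr[C=1024/263 D=1038/263 E=2088448/657763 F=1192740352/220350605 G=2207587/657763 H=31189504/8550919] → run E
t=12: vr[C=1024/263 D=1038/263 E=2357760/657763 F=1192740352/220350605 G=2207587/657763 H=31189504/8550919] → run G
t=13: vr[C=1024/263 D=1038/263 E=2357760/657763 F=1192740352/220350605 G=2865350/657763 H=31189504/8550919] → run E
t=14: vr[C=1024/263 D=1038/263 F=1192740352/220350605 G=2865350/657763 H=31189504/8550919] → run H
t=15: vr[C=1024/263 D=1038/263 F=1192740352/220350605 G=2865350/657763 H=36710400/8550919] → run C
t=16: vr[C=1536/263 D=1038/263 F=1192740352/220350605 G=2865350/657763 H=36710400/8550919] → run D
t=17: vr[C=1536/263 F=1192740352/220350605 G=2865350/657763 H=36710400/8550919] → run H
t=18: vr[C=1536/263 F=1192740352/220350605 G=2865350/657763 H=42231296/8550919] → run G
t=19: vr[C=1536/263 F=1192740352/220350605 G=3523113/657763 H=42231296/8550919] → run H
t=20: vr[C=1536/263 F=1192740352/220350605 G=3523113/657763 H=47752192/8550919] → run G
t=21: vr[C=1536/263 F=1192740352/220350605 G=4180876/657763 H=47752192/8550919] → run F
t=22: vr[C=1536/263 F=1866289664/220350605 G=4180876/657763 H=47752192/8550919] → run H
t=23: vr[C=1536/263 F=1866289664/220350605 G=4180876/657763 H=53273088/8550919] → run C
t=24: vr[C=2048/263 F=1866289664/220350605 G=4180876/657763 H=53273088/8550919] → run H
t=25: vr[C=2048/263 F=1866289664/220350605 G=4180876/657763 H=58793984/8550919] → run G
t=26: vr[C=2048/263 F=1866289664/220350605 G=4838639/657763 H=58793984/8550919] → run H
t=27: vr[C=2048/263 F=1866289664/220350605 G=4838639/657763] → run G
t=28: vr[C=2048/263 F=1866289664/220350605 G=5496402/657763] → run C
t=29: vr[C=2560/263 F=1866289664/220350605 G=5496402/657763] → run G
t=30: vr[C=2560/263 F=1866289664/220350605] → run F
t=31: vr[C=2560/263 F=2539838976/220350605] → run C
t=32: vr[C=3072/263 F=2539838976/220350605] → run F
t=33: vr[C=3072/263 F=3213388288/220350605] → run C
t=34: vr[F=3213388288/220350605] → run F
t=35: vr[F=777387520/44070121] → run F
t=36: (idle)
t=37: (idle)
t=38: (idle)
t=39: (idle)
t=40: (idle)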